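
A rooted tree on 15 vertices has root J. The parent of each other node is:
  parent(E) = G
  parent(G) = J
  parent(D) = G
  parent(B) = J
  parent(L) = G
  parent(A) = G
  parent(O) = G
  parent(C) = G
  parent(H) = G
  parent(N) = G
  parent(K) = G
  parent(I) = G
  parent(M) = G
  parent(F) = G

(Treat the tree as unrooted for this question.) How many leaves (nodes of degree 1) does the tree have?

Exactly 13 nodes have a single neighbour: A, B, C, D, E, F, H, I, K, L, M, N, O.

13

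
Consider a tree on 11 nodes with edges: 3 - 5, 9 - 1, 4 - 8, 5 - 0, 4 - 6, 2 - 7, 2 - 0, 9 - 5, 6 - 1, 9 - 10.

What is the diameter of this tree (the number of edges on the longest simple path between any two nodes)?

Starting from 7, a farthest node is 8 at distance 8.
One longest path: 7 - 2 - 0 - 5 - 9 - 1 - 6 - 4 - 8.
So the diameter is 8.

8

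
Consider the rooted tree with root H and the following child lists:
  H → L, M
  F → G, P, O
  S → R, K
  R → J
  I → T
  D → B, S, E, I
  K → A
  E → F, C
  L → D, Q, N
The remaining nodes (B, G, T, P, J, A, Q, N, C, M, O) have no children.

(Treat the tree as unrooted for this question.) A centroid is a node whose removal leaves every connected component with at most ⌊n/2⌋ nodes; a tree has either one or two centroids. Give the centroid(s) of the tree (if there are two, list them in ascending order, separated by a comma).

Removing D splits the tree into components of sizes 6, 5, 5, 2, 1; the largest is 6 ≤ ⌊20/2⌋ = 10.
Every other node leaves some component of size > 10, so the centroid is unique.

D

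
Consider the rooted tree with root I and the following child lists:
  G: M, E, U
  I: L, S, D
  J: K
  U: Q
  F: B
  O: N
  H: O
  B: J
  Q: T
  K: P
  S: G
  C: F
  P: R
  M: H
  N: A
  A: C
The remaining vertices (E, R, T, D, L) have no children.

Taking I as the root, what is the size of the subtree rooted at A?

The subtree rooted at A contains: A, C, F, B, J, K, P, R — 8 nodes.

8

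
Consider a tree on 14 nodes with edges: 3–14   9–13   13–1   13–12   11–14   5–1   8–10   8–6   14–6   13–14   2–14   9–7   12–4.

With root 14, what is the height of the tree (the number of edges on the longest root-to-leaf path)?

3

A deepest node is 5, reached by 14 – 13 – 1 – 5.
That path has 3 edges, so the height is 3.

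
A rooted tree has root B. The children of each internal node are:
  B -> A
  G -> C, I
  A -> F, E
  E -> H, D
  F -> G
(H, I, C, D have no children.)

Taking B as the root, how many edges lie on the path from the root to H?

3

Climbing from H to the root: H → E → A → B. That's 3 steps.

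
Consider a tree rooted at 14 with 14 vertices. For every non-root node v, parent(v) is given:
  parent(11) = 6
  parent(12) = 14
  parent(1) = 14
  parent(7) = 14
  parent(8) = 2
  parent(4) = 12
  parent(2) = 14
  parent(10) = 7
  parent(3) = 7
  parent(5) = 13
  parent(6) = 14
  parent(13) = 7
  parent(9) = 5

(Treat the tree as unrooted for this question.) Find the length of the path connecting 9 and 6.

5

9 - 5 - 13 - 7 - 14 - 6: 5 edges.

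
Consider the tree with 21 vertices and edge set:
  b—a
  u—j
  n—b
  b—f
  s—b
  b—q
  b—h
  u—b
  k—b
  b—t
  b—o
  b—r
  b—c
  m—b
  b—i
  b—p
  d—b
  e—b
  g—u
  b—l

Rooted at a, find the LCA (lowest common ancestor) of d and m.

Path d→root: d b a; path m→root: m b a.
First common node: b.

b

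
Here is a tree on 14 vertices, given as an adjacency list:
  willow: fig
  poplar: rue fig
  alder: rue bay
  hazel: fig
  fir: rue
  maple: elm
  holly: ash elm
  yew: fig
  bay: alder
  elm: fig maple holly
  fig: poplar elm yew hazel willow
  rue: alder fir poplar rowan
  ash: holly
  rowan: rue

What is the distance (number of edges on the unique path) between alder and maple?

5

Walking from alder: alder – rue – poplar – fig – elm – maple. Length 5.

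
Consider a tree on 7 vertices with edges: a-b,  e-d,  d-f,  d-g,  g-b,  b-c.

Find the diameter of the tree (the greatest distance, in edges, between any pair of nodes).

4

A longest path is e - d - g - b - c, with 4 edges.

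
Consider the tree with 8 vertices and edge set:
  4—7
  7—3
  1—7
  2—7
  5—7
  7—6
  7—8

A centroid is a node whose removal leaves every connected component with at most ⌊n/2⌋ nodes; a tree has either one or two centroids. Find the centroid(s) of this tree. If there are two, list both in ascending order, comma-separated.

Delete 7: the remaining components have sizes 1, 1, 1, 1, 1, 1, 1. Max 1 ≤ 4, so 7 is a centroid.
Every other node leaves some component of size > 4, so the centroid is unique.

7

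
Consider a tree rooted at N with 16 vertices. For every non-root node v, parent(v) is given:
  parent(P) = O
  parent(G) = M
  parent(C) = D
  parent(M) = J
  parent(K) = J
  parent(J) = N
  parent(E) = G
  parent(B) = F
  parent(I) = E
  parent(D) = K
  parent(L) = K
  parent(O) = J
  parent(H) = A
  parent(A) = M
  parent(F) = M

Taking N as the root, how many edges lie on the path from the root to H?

N–J–M–A–H — 4 edges.

4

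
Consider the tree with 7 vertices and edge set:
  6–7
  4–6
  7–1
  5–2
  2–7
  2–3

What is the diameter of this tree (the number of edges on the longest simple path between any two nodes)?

BFS from 4 reaches 3 last, at distance 4; BFS from 3 confirms no node is farther.
Path: 4-6-7-2-3.

4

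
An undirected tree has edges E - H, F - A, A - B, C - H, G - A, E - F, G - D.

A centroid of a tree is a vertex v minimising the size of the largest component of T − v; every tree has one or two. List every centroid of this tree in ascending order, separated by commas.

A, F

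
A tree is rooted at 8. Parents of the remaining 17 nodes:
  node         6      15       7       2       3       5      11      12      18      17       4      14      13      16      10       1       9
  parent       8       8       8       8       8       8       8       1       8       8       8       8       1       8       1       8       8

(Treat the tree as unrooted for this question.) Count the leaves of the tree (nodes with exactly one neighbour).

16

Degree-1 nodes: 2, 3, 4, 5, 6, 7, 9, 10, 11, 12, 13, 14, 15, 16, 17, 18 — 16 of them.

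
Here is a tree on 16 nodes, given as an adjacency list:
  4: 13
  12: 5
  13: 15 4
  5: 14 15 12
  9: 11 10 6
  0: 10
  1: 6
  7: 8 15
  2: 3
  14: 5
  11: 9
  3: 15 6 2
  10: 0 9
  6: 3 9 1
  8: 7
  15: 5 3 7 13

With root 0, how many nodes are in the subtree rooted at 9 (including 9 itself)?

9's subtree: {9, 6, 11, 3, 1, 15, 2, 7, 5, 13, 8, 12, 14, 4}, size 14.

14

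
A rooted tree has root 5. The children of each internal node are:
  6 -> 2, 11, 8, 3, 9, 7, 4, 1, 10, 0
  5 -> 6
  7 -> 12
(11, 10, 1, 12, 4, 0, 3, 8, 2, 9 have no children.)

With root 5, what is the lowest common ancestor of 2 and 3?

2's ancestor chain is 2, 6, 5 and 3's is 3, 6, 5; they first meet at 6.

6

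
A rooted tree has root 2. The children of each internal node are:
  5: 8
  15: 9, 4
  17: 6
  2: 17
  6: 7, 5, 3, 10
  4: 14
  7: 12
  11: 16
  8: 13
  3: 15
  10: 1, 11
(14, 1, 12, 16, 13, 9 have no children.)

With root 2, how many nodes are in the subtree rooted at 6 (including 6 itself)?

The subtree rooted at 6 contains: 6, 3, 5, 7, 10, 15, 8, 12, 11, 1, 4, 9, 13, 16, 14 — 15 nodes.

15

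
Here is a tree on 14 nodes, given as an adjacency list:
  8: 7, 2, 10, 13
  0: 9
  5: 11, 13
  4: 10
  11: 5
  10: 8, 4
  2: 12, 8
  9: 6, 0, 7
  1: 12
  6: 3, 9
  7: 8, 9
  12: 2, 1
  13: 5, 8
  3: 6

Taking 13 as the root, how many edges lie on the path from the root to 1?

4

Path from 13 to 1: 13–8–2–12–1, which has 4 edges.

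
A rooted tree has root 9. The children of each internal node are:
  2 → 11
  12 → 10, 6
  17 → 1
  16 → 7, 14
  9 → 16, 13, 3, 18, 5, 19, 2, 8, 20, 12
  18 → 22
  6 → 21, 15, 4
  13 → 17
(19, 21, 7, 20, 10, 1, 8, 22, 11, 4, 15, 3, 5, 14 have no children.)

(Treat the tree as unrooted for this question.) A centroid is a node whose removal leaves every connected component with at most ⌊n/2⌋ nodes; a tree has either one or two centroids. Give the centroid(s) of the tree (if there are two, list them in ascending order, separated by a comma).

9

If 9 is removed the pieces have sizes 6, 3, 3, 2, 2, 1, 1, 1, 1, 1, all ≤ ⌊22/2⌋ = 11.
No neighbour of 9 does as well, so 9 is the unique centroid.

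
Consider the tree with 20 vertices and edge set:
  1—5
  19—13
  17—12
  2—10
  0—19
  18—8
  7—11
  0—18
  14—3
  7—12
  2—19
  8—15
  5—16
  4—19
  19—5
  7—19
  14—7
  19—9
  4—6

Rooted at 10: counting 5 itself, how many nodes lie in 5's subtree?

3

The subtree rooted at 5 contains: 5, 16, 1 — 3 nodes.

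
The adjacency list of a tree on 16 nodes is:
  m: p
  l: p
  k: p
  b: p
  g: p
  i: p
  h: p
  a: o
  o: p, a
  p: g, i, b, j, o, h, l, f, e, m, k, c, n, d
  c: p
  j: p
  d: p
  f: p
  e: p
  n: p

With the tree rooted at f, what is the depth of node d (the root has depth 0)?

2

Path from f to d: f–p–d, which has 2 edges.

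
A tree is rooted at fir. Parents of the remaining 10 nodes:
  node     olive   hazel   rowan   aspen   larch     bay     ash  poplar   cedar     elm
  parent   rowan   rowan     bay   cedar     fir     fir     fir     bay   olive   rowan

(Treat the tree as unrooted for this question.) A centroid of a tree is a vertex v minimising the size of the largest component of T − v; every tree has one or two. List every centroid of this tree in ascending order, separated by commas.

Delete rowan: the remaining components have sizes 5, 3, 1, 1. Max 5 ≤ 5, so rowan is a centroid.
No neighbour of rowan does as well, so rowan is the unique centroid.

rowan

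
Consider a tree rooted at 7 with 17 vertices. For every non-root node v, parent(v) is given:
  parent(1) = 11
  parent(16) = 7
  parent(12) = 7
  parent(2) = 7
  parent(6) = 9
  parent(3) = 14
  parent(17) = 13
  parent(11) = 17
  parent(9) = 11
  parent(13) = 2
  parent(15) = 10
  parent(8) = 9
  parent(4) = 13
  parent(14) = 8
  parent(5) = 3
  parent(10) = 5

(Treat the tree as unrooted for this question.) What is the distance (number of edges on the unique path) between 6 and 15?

7

Walking from 6: 6 – 9 – 8 – 14 – 3 – 5 – 10 – 15. Length 7.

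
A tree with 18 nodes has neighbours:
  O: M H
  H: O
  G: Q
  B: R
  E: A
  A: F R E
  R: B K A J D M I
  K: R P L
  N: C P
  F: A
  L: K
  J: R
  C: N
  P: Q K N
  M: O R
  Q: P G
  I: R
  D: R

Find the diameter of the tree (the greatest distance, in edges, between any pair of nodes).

7

Starting from C, a farthest node is H at distance 7.
One longest path: C – N – P – K – R – M – O – H.
So the diameter is 7.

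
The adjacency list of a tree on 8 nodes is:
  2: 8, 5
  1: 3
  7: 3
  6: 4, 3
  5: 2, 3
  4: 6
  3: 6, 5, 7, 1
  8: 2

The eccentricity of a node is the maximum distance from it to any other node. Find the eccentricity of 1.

4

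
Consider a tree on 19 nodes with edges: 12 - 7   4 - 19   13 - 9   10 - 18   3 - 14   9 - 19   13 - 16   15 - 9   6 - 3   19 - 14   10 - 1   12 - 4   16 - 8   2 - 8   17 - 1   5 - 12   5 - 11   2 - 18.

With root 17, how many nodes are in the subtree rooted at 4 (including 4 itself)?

Descendants of 4 (including itself): 4, 12, 7, 5, 11. That's 5.

5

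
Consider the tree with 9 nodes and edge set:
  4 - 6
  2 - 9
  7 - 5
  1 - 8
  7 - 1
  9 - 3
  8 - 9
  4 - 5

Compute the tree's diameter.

7

A longest path is 2–9–8–1–7–5–4–6, with 7 edges.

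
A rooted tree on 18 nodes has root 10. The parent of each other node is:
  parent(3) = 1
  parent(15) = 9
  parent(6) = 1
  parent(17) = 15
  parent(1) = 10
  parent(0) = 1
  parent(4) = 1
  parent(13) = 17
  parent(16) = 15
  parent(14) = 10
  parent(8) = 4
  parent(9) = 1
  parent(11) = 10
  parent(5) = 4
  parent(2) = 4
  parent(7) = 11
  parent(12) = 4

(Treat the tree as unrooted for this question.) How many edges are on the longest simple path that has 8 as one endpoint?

The node farthest from 8 is 13, via 8 – 4 – 1 – 9 – 15 – 17 – 13 — 6 edges.

6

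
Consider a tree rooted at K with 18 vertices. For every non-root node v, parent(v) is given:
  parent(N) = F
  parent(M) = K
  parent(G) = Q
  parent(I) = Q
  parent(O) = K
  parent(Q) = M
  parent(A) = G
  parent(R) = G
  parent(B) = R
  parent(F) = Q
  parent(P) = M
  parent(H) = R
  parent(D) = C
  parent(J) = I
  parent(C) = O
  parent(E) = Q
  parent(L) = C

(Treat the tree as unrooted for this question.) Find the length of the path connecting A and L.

The path is A - G - Q - M - K - O - C - L, which has 7 edges.

7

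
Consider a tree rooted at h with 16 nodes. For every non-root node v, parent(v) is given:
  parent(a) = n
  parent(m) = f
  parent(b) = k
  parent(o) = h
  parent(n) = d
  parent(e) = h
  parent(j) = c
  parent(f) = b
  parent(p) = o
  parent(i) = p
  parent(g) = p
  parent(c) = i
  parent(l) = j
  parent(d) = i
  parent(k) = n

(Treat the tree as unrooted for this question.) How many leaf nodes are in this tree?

Exactly 5 nodes have a single neighbour: a, e, g, l, m.

5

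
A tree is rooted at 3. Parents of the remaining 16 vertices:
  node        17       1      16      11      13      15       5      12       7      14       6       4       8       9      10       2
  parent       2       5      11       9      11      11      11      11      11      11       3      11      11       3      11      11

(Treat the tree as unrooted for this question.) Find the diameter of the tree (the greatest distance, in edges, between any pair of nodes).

5

BFS from 6 reaches 1 last, at distance 5; BFS from 1 confirms no node is farther.
Path: 6-3-9-11-5-1.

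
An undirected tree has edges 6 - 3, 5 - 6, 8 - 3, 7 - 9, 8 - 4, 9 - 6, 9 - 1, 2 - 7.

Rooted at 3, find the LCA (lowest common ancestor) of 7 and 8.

3

7's ancestor chain is 7, 9, 6, 3 and 8's is 8, 3; they first meet at 3.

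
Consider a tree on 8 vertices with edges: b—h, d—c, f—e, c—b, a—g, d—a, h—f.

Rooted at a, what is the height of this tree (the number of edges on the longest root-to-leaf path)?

6

The longest root-to-leaf path is a–d–c–b–h–f–e (6 edges).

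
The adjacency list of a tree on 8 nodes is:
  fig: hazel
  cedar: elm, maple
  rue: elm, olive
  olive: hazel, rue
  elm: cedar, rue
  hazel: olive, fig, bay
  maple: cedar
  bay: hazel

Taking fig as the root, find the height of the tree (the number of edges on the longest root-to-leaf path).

A deepest node is maple, reached by fig – hazel – olive – rue – elm – cedar – maple.
That path has 6 edges, so the height is 6.

6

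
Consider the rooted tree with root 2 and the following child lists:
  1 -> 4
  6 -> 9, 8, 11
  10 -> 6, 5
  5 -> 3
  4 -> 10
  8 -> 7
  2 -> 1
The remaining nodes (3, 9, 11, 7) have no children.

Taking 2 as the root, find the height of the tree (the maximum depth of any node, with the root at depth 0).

A deepest node is 7, reached by 2-1-4-10-6-8-7.
That path has 6 edges, so the height is 6.

6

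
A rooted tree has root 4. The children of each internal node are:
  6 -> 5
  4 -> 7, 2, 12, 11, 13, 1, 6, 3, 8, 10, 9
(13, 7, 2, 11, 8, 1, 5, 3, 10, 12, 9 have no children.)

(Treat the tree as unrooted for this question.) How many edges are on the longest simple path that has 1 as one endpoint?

3

A farthest node from 1 is 5.
The path 1–4–6–5 has 3 edges.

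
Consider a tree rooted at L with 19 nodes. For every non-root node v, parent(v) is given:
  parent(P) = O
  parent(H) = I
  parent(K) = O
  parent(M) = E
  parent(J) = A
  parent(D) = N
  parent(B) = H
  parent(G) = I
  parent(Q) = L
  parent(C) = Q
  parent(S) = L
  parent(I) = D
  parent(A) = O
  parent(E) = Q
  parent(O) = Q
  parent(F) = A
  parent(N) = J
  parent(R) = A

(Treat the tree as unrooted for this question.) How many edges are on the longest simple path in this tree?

10

A longest path is B–H–I–D–N–J–A–O–Q–E–M, with 10 edges.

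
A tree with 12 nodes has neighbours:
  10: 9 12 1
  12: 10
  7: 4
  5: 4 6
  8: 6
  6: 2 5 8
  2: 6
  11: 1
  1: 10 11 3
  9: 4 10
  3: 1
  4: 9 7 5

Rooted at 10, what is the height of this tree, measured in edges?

5

The longest root-to-leaf path is 10 → 9 → 4 → 5 → 6 → 8 (5 edges).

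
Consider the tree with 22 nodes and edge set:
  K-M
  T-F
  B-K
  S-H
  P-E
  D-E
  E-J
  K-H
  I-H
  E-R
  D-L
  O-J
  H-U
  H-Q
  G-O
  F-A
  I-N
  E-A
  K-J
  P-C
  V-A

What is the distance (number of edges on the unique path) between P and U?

5

P – E – J – K – H – U: 5 edges.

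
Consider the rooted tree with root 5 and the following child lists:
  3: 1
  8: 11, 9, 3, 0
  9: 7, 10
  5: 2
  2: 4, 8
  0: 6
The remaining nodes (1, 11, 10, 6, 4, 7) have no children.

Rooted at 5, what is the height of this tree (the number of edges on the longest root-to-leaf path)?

4

A deepest node is 10, reached by 5-2-8-9-10.
That path has 4 edges, so the height is 4.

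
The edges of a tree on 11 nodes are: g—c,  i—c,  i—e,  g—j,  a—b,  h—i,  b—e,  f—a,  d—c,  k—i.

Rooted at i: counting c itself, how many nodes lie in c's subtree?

c's subtree: {c, g, d, j}, size 4.

4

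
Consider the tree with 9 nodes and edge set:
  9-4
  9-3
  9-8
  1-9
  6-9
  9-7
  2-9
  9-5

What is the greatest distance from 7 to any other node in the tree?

2

The node farthest from 7 is 4 (3, 2, 5, 1, 6, 8 also at distance 2), via 7–9–4 — 2 edges.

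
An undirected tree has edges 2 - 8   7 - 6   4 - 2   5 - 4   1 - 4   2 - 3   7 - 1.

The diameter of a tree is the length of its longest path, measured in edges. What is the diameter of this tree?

5

A longest path is 6 - 7 - 1 - 4 - 2 - 8, with 5 edges.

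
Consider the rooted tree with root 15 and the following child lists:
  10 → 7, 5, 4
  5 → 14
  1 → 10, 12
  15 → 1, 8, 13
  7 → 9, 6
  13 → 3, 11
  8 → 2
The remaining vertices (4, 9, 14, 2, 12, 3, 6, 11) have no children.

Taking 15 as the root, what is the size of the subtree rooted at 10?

7

The subtree rooted at 10 contains: 10, 5, 4, 7, 14, 6, 9 — 7 nodes.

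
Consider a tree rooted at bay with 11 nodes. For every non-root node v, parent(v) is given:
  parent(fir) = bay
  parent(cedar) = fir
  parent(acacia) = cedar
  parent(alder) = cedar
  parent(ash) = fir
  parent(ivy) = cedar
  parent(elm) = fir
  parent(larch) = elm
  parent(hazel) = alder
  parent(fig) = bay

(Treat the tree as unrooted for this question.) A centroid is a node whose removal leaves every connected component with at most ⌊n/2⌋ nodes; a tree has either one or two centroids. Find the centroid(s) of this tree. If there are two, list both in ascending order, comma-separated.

fir

Delete fir: the remaining components have sizes 5, 2, 2, 1. Max 5 ≤ 5, so fir is a centroid.
Every other node leaves some component of size > 5, so the centroid is unique.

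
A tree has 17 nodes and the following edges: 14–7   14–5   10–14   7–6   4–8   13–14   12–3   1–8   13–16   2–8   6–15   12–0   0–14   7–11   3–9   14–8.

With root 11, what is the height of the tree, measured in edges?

9 sits deepest: 11 – 7 – 14 – 0 – 12 – 3 – 9 — 6 edges from the root.

6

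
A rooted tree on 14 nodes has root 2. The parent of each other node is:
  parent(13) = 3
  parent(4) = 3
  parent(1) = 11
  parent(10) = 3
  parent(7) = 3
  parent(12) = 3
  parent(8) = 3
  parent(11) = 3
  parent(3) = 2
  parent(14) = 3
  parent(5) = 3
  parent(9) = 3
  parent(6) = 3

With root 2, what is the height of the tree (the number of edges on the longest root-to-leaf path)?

The longest root-to-leaf path is 2–3–11–1 (3 edges).

3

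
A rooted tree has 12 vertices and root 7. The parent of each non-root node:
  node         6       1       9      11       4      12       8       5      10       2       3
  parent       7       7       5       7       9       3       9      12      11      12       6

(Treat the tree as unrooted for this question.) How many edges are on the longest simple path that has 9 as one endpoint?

Distances from 9 peak at 7, attained at 10.
9 – 5 – 12 – 3 – 6 – 7 – 11 – 10

7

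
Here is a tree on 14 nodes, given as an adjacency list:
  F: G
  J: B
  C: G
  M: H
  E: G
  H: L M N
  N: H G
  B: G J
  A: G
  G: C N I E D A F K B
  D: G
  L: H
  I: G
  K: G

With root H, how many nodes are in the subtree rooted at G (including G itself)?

10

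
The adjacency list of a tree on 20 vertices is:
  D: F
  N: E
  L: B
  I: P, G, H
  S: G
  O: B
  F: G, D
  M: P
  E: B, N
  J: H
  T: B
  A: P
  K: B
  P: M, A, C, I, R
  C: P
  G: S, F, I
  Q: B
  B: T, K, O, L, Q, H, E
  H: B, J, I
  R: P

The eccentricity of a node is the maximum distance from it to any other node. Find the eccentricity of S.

6

A farthest node from S is N.
The path S-G-I-H-B-E-N has 6 edges.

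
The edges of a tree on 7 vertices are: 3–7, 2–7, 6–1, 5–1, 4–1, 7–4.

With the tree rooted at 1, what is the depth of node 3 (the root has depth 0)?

3

Climbing from 3 to the root: 3 → 7 → 4 → 1. That's 3 steps.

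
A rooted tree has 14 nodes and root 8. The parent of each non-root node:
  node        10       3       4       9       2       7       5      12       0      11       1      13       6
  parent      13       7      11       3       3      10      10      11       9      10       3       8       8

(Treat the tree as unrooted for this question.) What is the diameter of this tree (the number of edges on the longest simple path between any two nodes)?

BFS from 0 reaches 6 last, at distance 7; BFS from 6 confirms no node is farther.
Path: 0 - 9 - 3 - 7 - 10 - 13 - 8 - 6.

7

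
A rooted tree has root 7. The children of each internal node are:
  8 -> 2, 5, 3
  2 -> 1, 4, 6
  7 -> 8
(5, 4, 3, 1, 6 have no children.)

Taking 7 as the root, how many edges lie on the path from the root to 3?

2

Climbing from 3 to the root: 3–8–7. That's 2 steps.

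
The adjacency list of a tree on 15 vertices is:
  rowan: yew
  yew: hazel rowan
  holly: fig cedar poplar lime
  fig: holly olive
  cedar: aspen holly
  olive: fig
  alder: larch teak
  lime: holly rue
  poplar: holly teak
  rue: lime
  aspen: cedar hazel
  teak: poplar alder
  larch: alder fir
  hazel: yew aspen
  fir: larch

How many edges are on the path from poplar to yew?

poplar – holly – cedar – aspen – hazel – yew: 5 edges.

5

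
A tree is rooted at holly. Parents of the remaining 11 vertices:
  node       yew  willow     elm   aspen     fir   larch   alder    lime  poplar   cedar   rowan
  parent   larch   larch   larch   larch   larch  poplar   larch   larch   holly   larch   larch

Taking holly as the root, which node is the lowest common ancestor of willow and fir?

Ancestors of willow (toward the root): willow, larch, poplar, holly.
Ancestors of fir: fir, larch, poplar, holly.
The deepest node appearing in both lists is larch.

larch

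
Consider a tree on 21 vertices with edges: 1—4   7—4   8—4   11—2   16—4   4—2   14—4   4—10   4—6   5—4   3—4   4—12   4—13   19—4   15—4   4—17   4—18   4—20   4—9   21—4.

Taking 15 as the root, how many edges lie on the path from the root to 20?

2

Path from 15 to 20: 15 – 4 – 20, which has 2 edges.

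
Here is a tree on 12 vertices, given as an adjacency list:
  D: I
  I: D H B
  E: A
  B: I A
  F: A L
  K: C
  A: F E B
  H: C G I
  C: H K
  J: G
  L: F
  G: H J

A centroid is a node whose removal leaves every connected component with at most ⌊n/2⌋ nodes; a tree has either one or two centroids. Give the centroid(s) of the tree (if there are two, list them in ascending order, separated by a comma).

I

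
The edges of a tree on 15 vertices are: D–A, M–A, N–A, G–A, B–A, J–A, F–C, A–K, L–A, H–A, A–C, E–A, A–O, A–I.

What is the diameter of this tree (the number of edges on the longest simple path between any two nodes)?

BFS from F reaches L last, at distance 3; BFS from L confirms no node is farther.
Path: F–C–A–L.

3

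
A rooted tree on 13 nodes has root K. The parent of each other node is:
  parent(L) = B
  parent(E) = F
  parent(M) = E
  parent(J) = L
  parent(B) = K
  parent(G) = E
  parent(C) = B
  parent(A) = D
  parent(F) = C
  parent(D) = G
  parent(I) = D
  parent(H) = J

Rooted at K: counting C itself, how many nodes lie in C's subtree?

The subtree rooted at C contains: C, F, E, G, M, D, A, I — 8 nodes.

8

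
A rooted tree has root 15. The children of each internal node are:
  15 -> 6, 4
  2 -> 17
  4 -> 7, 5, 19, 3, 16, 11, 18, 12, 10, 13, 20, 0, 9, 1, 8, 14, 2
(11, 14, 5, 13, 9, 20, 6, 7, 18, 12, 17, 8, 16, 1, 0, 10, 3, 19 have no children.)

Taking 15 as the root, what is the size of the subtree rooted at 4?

4's subtree: {4, 2, 7, 20, 0, 13, 14, 8, 18, 11, 10, 9, 5, 12, 1, 19, 16, 3, 17}, size 19.

19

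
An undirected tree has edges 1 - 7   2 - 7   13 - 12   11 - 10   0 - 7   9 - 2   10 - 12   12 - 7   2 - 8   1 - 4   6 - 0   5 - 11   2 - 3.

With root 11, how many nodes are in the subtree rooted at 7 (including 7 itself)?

Descendants of 7 (including itself): 7, 2, 1, 0, 9, 8, 3, 4, 6. That's 9.

9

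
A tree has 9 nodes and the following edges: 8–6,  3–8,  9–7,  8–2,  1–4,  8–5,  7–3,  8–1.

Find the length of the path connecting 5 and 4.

3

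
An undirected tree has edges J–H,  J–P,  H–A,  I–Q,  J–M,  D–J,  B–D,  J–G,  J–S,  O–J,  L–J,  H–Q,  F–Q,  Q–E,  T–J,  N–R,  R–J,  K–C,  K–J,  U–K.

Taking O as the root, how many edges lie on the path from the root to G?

2

Climbing from G to the root: G – J – O. That's 2 steps.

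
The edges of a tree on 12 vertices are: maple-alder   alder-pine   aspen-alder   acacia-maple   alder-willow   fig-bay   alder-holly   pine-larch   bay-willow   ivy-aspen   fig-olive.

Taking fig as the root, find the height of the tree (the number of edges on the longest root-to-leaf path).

5

A deepest node is larch, reached by fig–bay–willow–alder–pine–larch.
That path has 5 edges, so the height is 5.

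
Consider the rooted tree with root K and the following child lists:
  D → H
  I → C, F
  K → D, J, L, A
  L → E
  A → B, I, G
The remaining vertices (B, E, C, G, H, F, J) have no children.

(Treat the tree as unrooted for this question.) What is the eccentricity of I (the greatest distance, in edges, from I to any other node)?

A farthest node from I is E (H also at distance 4).
The path I–A–K–L–E has 4 edges.

4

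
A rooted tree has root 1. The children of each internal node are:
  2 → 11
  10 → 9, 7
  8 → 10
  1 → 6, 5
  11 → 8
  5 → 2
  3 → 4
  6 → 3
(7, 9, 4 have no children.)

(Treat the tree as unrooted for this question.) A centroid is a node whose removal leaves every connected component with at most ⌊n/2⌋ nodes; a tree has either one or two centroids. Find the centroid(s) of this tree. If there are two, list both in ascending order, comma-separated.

2

If 2 is removed the pieces have sizes 5, 5, all ≤ ⌊11/2⌋ = 5.
No neighbour of 2 does as well, so 2 is the unique centroid.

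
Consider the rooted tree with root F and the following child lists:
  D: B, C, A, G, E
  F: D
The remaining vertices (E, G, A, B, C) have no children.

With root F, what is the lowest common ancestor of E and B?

E's ancestor chain is E, D, F and B's is B, D, F; they first meet at D.

D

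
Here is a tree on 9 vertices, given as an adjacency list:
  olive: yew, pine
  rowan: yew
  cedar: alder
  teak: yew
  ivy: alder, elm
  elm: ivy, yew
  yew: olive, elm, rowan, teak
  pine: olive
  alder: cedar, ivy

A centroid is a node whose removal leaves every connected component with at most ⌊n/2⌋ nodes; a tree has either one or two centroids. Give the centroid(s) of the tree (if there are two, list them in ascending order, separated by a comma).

Delete yew: the remaining components have sizes 4, 2, 1, 1. Max 4 ≤ 4, so yew is a centroid.
No neighbour of yew does as well, so yew is the unique centroid.

yew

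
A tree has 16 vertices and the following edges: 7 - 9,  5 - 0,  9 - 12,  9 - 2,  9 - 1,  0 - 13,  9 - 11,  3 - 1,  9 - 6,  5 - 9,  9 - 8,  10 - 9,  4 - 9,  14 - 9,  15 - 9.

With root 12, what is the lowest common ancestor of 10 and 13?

Path 10→root: 10 9 12; path 13→root: 13 0 5 9 12.
First common node: 9.

9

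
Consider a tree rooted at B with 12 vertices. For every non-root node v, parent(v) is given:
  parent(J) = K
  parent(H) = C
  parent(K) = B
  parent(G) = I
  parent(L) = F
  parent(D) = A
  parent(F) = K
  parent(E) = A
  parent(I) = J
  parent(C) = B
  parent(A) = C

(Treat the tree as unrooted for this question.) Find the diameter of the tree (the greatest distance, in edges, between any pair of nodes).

7

A longest path is G - I - J - K - B - C - A - E, with 7 edges.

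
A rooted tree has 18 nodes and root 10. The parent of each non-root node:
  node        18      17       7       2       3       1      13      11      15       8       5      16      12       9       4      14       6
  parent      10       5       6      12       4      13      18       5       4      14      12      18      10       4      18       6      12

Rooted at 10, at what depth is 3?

10 – 18 – 4 – 3 — 3 edges.

3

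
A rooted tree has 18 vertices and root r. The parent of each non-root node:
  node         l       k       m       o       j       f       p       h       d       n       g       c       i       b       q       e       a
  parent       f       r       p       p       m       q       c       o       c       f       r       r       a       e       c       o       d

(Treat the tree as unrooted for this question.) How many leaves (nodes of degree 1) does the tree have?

8

The leaves are b, g, h, i, j, k, l, n.
That is 8 leaves.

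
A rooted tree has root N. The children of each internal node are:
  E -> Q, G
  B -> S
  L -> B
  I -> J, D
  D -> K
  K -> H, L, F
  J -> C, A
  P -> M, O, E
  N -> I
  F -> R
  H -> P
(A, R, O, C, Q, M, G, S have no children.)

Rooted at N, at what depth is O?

Path from N to O: N → I → D → K → H → P → O, which has 6 edges.

6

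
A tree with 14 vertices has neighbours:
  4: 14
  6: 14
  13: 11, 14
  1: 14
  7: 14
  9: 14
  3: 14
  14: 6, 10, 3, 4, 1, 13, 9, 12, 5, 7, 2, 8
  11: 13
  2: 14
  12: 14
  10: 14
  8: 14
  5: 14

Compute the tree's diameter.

3

A longest path is 11-13-14-3, with 3 edges.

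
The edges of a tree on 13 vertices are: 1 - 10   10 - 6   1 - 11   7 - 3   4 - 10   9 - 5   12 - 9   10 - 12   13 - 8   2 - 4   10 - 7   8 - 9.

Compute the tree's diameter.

6

BFS from 3 reaches 13 last, at distance 6; BFS from 13 confirms no node is farther.
Path: 3-7-10-12-9-8-13.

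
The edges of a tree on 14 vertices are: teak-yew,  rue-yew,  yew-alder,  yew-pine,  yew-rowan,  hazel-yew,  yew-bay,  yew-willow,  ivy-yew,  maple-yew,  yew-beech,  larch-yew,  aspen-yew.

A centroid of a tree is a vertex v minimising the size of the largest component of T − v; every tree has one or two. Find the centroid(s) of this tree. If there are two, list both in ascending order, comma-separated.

yew

If yew is removed the pieces have sizes 1, 1, 1, 1, 1, 1, 1, 1, 1, 1, 1, 1, 1, all ≤ ⌊14/2⌋ = 7.
Every other node leaves some component of size > 7, so the centroid is unique.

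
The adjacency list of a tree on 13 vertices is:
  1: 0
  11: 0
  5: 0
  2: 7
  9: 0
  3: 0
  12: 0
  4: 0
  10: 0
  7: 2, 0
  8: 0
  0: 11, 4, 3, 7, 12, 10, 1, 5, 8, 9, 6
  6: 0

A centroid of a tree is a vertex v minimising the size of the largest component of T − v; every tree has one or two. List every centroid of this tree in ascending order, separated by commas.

Removing 0 splits the tree into components of sizes 2, 1, 1, 1, 1, 1, 1, 1, 1, 1, 1; the largest is 2 ≤ ⌊13/2⌋ = 6.
No neighbour of 0 does as well, so 0 is the unique centroid.

0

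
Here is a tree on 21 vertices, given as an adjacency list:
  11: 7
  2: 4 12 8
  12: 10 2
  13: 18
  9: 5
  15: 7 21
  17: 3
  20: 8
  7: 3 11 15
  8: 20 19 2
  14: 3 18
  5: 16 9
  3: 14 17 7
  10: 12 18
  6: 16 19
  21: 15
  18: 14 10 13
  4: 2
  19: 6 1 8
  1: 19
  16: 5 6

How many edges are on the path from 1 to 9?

5

Walking from 1: 1–19–6–16–5–9. Length 5.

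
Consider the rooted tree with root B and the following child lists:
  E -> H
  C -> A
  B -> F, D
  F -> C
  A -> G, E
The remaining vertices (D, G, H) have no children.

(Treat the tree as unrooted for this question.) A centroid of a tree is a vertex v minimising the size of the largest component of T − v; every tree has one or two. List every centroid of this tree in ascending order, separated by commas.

If C is removed the pieces have sizes 4, 3, all ≤ ⌊8/2⌋ = 4.
A is adjacent to C and is also a centroid (the largest component after removing it is likewise 4).

A, C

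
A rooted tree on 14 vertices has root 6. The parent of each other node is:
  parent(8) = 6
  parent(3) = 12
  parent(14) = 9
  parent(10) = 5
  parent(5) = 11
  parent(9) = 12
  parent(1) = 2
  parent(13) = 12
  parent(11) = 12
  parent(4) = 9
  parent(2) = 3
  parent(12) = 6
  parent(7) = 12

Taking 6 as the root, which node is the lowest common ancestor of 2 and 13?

12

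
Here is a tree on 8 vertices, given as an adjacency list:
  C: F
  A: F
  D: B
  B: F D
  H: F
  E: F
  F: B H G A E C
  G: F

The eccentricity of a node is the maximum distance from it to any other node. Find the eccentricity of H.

3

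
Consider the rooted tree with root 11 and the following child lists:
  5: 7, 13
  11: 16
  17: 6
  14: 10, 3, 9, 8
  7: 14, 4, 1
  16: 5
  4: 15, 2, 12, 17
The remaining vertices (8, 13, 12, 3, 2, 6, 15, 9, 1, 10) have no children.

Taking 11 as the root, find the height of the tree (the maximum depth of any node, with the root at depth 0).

6

The longest root-to-leaf path is 11-16-5-7-4-17-6 (6 edges).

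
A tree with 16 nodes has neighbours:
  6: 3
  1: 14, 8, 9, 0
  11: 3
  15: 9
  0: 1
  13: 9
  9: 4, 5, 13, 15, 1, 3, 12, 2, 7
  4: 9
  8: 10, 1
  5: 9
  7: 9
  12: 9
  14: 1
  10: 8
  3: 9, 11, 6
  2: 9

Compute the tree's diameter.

BFS from 10 reaches 11 last, at distance 5; BFS from 11 confirms no node is farther.
Path: 10–8–1–9–3–11.

5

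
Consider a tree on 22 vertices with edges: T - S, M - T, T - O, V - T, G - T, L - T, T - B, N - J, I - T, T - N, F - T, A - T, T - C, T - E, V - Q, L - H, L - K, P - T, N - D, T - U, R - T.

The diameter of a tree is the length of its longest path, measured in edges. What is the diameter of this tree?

4

Starting from J, a farthest node is Q at distance 4.
One longest path: J - N - T - V - Q.
So the diameter is 4.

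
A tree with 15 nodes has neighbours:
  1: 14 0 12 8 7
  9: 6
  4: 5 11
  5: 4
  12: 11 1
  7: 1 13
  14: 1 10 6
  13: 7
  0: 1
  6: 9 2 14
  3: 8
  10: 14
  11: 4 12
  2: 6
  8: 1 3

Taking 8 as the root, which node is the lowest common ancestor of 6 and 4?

6's ancestor chain is 6, 14, 1, 8 and 4's is 4, 11, 12, 1, 8; they first meet at 1.

1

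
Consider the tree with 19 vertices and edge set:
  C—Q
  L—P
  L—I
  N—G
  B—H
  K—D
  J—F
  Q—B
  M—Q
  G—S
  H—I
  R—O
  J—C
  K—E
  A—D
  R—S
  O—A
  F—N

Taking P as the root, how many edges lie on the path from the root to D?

Climbing from D to the root: D – A – O – R – S – G – N – F – J – C – Q – B – H – I – L – P. That's 15 steps.

15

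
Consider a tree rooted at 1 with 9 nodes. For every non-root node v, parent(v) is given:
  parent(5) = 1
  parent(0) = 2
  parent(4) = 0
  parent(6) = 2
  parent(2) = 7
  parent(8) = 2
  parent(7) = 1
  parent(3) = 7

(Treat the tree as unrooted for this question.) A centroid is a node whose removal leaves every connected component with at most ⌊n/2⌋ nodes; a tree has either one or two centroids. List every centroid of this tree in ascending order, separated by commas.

2

If 2 is removed the pieces have sizes 4, 2, 1, 1, all ≤ ⌊9/2⌋ = 4.
Every other node leaves some component of size > 4, so the centroid is unique.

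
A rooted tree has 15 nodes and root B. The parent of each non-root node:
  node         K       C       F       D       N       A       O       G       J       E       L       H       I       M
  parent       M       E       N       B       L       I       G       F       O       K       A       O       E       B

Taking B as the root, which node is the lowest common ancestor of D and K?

B

Ancestors of D (toward the root): D, B.
Ancestors of K: K, M, B.
The deepest node appearing in both lists is B.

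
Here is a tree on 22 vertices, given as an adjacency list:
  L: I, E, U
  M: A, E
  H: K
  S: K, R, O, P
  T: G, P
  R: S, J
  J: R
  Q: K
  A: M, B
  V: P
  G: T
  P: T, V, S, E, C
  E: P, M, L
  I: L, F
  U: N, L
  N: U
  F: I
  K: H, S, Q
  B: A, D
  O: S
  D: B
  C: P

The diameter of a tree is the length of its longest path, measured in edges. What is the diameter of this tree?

8

A longest path is Q-K-S-P-E-M-A-B-D, with 8 edges.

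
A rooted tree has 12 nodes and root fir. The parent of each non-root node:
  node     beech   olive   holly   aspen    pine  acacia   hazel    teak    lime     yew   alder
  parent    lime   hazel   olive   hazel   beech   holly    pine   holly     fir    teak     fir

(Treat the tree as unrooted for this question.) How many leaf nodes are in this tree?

The leaves are acacia, alder, aspen, yew.
That is 4 leaves.

4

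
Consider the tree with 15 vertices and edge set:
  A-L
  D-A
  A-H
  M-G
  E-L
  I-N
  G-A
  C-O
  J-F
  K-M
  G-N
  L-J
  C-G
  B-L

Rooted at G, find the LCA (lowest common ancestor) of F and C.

F's ancestor chain is F, J, L, A, G and C's is C, G; they first meet at G.

G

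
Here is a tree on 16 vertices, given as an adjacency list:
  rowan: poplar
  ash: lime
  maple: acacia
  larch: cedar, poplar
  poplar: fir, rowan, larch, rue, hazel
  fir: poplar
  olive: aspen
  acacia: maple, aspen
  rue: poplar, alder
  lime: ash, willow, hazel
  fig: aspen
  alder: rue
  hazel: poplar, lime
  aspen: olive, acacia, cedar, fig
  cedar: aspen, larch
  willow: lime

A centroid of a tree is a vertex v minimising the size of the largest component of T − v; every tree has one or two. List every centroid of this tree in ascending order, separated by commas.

poplar

Removing poplar splits the tree into components of sizes 7, 4, 2, 1, 1; the largest is 7 ≤ ⌊16/2⌋ = 8.
Every other node leaves some component of size > 8, so the centroid is unique.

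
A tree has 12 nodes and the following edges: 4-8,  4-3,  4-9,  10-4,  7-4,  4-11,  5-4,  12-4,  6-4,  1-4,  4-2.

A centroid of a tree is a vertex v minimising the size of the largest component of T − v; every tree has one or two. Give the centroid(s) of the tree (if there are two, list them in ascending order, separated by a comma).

4

If 4 is removed the pieces have sizes 1, 1, 1, 1, 1, 1, 1, 1, 1, 1, 1, all ≤ ⌊12/2⌋ = 6.
Every other node leaves some component of size > 6, so the centroid is unique.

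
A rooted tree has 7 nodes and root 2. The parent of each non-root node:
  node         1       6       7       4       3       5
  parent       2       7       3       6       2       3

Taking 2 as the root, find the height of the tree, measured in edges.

The longest root-to-leaf path is 2–3–7–6–4 (4 edges).

4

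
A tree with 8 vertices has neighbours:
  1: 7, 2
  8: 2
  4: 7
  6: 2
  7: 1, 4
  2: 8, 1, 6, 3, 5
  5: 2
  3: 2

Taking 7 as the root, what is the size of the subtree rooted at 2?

Descendants of 2 (including itself): 2, 8, 5, 6, 3. That's 5.

5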